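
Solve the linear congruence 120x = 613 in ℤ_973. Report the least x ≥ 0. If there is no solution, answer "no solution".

970

First find gcd(120, 973):
973 = 8×120 + 13
120 = 9×13 + 3
13 = 4×3 + 1
3 = 3×1 + 0
gcd = 1, so a unique solution mod 973 exists.
Back-substitute for the Bézout coefficients:
1 = 13 − 4·3
1 = −4·120 + 37·13
1 = 37·973 − 300·120
So 120·(-300) ≡ 1 (mod 973), giving 120⁻¹ ≡ 673.
x ≡ 120⁻¹·613 ≡ 673·613 ≡ 970 (mod 973).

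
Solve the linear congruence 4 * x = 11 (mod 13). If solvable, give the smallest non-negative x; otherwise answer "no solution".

6

First find gcd(4, 13):
13 = 3×4 + 1
4 = 4×1 + 0
gcd = 1, so a unique solution mod 13 exists.
Back-substitute for the Bézout coefficients:
1 = 13 − 3·4
So 4·(-3) ≡ 1 (mod 13), giving 4⁻¹ ≡ 10.
x ≡ 4⁻¹·11 ≡ 10·11 ≡ 6 (mod 13).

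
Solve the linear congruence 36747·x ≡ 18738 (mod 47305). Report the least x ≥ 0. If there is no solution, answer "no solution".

19569

First find gcd(36747, 47305):
47305 = 1×36747 + 10558
36747 = 3×10558 + 5073
10558 = 2×5073 + 412
5073 = 12×412 + 129
412 = 3×129 + 25
129 = 5×25 + 4
25 = 6×4 + 1
4 = 4×1 + 0
gcd = 1, so a unique solution mod 47305 exists.
Back-substitute for the Bézout coefficients:
1 = 25 − 6·4
1 = −6·129 + 31·25
1 = 31·412 − 99·129
1 = −99·5073 + 1219·412
1 = 1219·10558 − 2537·5073
1 = −2537·36747 + 8830·10558
1 = 8830·47305 − 11367·36747
So 36747·(-11367) ≡ 1 (mod 47305), giving 36747⁻¹ ≡ 35938.
x ≡ 36747⁻¹·18738 ≡ 35938·18738 ≡ 19569 (mod 47305).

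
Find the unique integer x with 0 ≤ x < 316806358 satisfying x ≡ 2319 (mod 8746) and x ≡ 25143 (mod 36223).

183458415

Write x = 2319 + 8746·k. Then 8746·k ≡ 25143 − 2319 ≡ 22824 (mod 36223).
Need 8746⁻¹ mod 36223. Extended Euclid on (36223, 8746):
36223 = 4*8746 + 1239
8746 = 7*1239 + 73
1239 = 16*73 + 71
73 = 1*71 + 2
71 = 35*2 + 1
2 = 2*1 + 0
Back-substitute:
1 = 71 − 35·2
1 = −35·73 + 36·71
1 = 36·1239 − 611·73
1 = −611·8746 + 4313·1239
1 = 4313·36223 − 17863·8746
8746⁻¹ ≡ 18360 (mod 36223), so k ≡ 18360·22824 ≡ 20976 (mod 36223).
x = 2319 + 8746·20976 = 183458415.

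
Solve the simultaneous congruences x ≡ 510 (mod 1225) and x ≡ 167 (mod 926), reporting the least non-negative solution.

317785

Write x = 510 + 1225·k. Then 1225·k ≡ 167 − 510 ≡ 583 (mod 926).
Need 1225⁻¹ mod 926. Extended Euclid on (926, 299):
926 = 3×299 + 29
299 = 10×29 + 9
29 = 3×9 + 2
9 = 4×2 + 1
2 = 2×1 + 0
Back-substitute:
1 = 9 − 4·2
1 = −4·29 + 13·9
1 = 13·299 − 134·29
1 = −134·926 + 415·299
1225⁻¹ ≡ 415 (mod 926), so k ≡ 415·583 ≡ 259 (mod 926).
x = 510 + 1225·259 = 317785.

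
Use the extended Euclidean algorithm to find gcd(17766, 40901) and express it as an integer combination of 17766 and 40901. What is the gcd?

7

Apply Euclid's algorithm to 40901 and 17766:
40901 = 2×17766 + 5369
17766 = 3×5369 + 1659
5369 = 3×1659 + 392
1659 = 4×392 + 91
392 = 4×91 + 28
91 = 3×28 + 7
28 = 4×7 + 0
gcd(17766, 40901) = 7.
Express as a combination:
7 = 91 − 3·28
7 = −3·392 + 13·91
7 = 13·1659 − 55·392
7 = −55·5369 + 178·1659
7 = 178·17766 − 589·5369
7 = −589·40901 + 1356·17766
So 7 = (-589)·40901 + (1356)·17766.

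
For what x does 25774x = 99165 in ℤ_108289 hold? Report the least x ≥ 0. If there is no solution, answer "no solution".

First find gcd(25774, 108289):
108289 = 4·25774 + 5193
25774 = 4·5193 + 5002
5193 = 1·5002 + 191
5002 = 26·191 + 36
191 = 5·36 + 11
36 = 3·11 + 3
11 = 3·3 + 2
3 = 1·2 + 1
2 = 2·1 + 0
gcd = 1, so a unique solution mod 108289 exists.
Back-substitute for the Bézout coefficients:
1 = 3 − 2
1 = −11 + 4·3
1 = 4·36 − 13·11
1 = −13·191 + 69·36
1 = 69·5002 − 1807·191
1 = −1807·5193 + 1876·5002
1 = 1876·25774 − 9311·5193
1 = −9311·108289 + 39120·25774
So 25774·(39120) ≡ 1 (mod 108289), giving 25774⁻¹ ≡ 39120.
x ≡ 25774⁻¹·99165 ≡ 39120·99165 ≡ 97953 (mod 108289).

97953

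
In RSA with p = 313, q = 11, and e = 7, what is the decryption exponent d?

φ(n) = (p−1)(q−1) = 312·10 = 3120.
Need d with 7·d ≡ 1 (mod 3120). Apply the extended Euclidean algorithm:
3120 = 445·7 + 5
7 = 1·5 + 2
5 = 2·2 + 1
2 = 2·1 + 0
Back-substitute:
1 = 5 − 2·2
1 = −2·7 + 3·5
1 = 3·3120 − 1337·7
So 7·(-1337) ≡ 1 (mod 3120), hence d ≡ -1337 ≡ 1783 (mod 3120).

1783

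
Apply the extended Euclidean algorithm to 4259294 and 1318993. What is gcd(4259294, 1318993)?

Repeated division:
4259294 = 3×1318993 + 302315
1318993 = 4×302315 + 109733
302315 = 2×109733 + 82849
109733 = 1×82849 + 26884
82849 = 3×26884 + 2197
26884 = 12×2197 + 520
2197 = 4×520 + 117
520 = 4×117 + 52
117 = 2×52 + 13
52 = 4×13 + 0
gcd(4259294, 1318993) = 13.
Back-substituting:
13 = 117 − 2·52
13 = −2·520 + 9·117
13 = 9·2197 − 38·520
13 = −38·26884 + 465·2197
13 = 465·82849 − 1433·26884
13 = −1433·109733 + 1898·82849
13 = 1898·302315 − 5229·109733
13 = −5229·1318993 + 22814·302315
13 = 22814·4259294 − 73671·1318993
So 13 = (22814)·4259294 + (-73671)·1318993.

13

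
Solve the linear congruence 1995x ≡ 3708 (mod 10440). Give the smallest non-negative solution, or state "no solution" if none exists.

gcd(1995, 10440):
10440 = 5*1995 + 465
1995 = 4*465 + 135
465 = 3*135 + 60
135 = 2*60 + 15
60 = 4*15 + 0
gcd = 15, but 15 ∤ 3708, so the congruence has no solution.

no solution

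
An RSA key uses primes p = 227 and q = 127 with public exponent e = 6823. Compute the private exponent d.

φ(n) = (p−1)(q−1) = 226·126 = 28476.
Need d with 6823·d ≡ 1 (mod 28476). Apply the extended Euclidean algorithm:
28476 = 4×6823 + 1184
6823 = 5×1184 + 903
1184 = 1×903 + 281
903 = 3×281 + 60
281 = 4×60 + 41
60 = 1×41 + 19
41 = 2×19 + 3
19 = 6×3 + 1
3 = 3×1 + 0
Back-substitute:
1 = 19 − 6·3
1 = −6·41 + 13·19
1 = 13·60 − 19·41
1 = −19·281 + 89·60
1 = 89·903 − 286·281
1 = −286·1184 + 375·903
1 = 375·6823 − 2161·1184
1 = −2161·28476 + 9019·6823
So 6823·9019 ≡ 1 (mod 28476), hence d = 9019.

9019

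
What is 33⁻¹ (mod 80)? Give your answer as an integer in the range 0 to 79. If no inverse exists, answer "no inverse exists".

gcd(80, 33) by repeated division:
80 = 2·33 + 14
33 = 2·14 + 5
14 = 2·5 + 4
5 = 1·4 + 1
4 = 4·1 + 0
gcd = 1, so the inverse exists. Back-substitute:
1 = 5 − 4
1 = −14 + 3·5
1 = 3·33 − 7·14
1 = −7·80 + 17·33
So 33·17 ≡ 1 (mod 80).

17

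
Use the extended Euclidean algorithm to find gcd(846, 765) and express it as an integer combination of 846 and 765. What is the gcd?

9

Euclidean algorithm:
846 = 1·765 + 81
765 = 9·81 + 36
81 = 2·36 + 9
36 = 4·9 + 0
gcd(846, 765) = 9.
Back-substituting:
9 = 81 − 2·36
9 = −2·765 + 19·81
9 = 19·846 − 21·765
So 9 = (19)·846 + (-21)·765.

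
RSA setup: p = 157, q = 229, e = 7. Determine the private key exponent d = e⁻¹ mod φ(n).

φ(n) = (p−1)(q−1) = 156·228 = 35568.
Need d with 7·d ≡ 1 (mod 35568). Apply the extended Euclidean algorithm:
35568 = 5081*7 + 1
7 = 7*1 + 0
Back-substitute:
1 = 35568 − 5081·7
So 7·(-5081) ≡ 1 (mod 35568), hence d ≡ -5081 ≡ 30487 (mod 35568).

30487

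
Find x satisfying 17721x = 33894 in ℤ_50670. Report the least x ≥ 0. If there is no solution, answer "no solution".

2744

First find gcd(17721, 50670):
50670 = 2×17721 + 15228
17721 = 1×15228 + 2493
15228 = 6×2493 + 270
2493 = 9×270 + 63
270 = 4×63 + 18
63 = 3×18 + 9
18 = 2×9 + 0
gcd = 9 and 9 | 33894, so solutions exist. Divide through by 9: 1969x ≡ 3766 (mod 5630).
Now find 1969⁻¹ mod 5630:
5630 = 2·1969 + 1692
1969 = 1·1692 + 277
1692 = 6·277 + 30
277 = 9·30 + 7
30 = 4·7 + 2
7 = 3·2 + 1
2 = 2·1 + 0
Back-substitute:
1 = 7 − 3·2
1 = −3·30 + 13·7
1 = 13·277 − 120·30
1 = −120·1692 + 733·277
1 = 733·1969 − 853·1692
1 = −853·5630 + 2439·1969
So 1969⁻¹ ≡ 2439 (mod 5630).
Then x ≡ 2439·3766 ≡ 2744 (mod 5630); the smallest non-negative solution is x = 2744.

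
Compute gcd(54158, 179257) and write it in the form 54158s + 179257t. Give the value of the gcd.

Repeated division:
179257 = 3*54158 + 16783
54158 = 3*16783 + 3809
16783 = 4*3809 + 1547
3809 = 2*1547 + 715
1547 = 2*715 + 117
715 = 6*117 + 13
117 = 9*13 + 0
gcd(54158, 179257) = 13.
Express as a combination:
13 = 715 − 6·117
13 = −6·1547 + 13·715
13 = 13·3809 − 32·1547
13 = −32·16783 + 141·3809
13 = 141·54158 − 455·16783
13 = −455·179257 + 1506·54158
So 13 = (-455)·179257 + (1506)·54158.

13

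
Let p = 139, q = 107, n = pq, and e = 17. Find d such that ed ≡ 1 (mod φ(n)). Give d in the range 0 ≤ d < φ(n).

1721

φ(n) = (p−1)(q−1) = 138·106 = 14628.
Need d with 17·d ≡ 1 (mod 14628). Apply the extended Euclidean algorithm:
14628 = 860·17 + 8
17 = 2·8 + 1
8 = 8·1 + 0
Back-substitute:
1 = 17 − 2·8
1 = −2·14628 + 1721·17
So 17·1721 ≡ 1 (mod 14628), hence d = 1721.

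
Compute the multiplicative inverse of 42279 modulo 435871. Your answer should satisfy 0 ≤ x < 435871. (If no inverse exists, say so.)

Extended Euclidean algorithm:
435871 = 10·42279 + 13081
42279 = 3·13081 + 3036
13081 = 4·3036 + 937
3036 = 3·937 + 225
937 = 4·225 + 37
225 = 6·37 + 3
37 = 12·3 + 1
3 = 3·1 + 0
The gcd is 1. Working backward:
1 = 37 − 12·3
1 = −12·225 + 73·37
1 = 73·937 − 304·225
1 = −304·3036 + 985·937
1 = 985·13081 − 4244·3036
1 = −4244·42279 + 13717·13081
1 = 13717·435871 − 141414·42279
Hence 42279⁻¹ ≡ -141414 ≡ 294457 (mod 435871).

294457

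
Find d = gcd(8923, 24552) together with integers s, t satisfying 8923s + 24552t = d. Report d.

Apply Euclid's algorithm to 24552 and 8923:
24552 = 2·8923 + 6706
8923 = 1·6706 + 2217
6706 = 3·2217 + 55
2217 = 40·55 + 17
55 = 3·17 + 4
17 = 4·4 + 1
4 = 4·1 + 0
gcd(8923, 24552) = 1.
Working backward:
1 = 17 − 4·4
1 = −4·55 + 13·17
1 = 13·2217 − 524·55
1 = −524·6706 + 1585·2217
1 = 1585·8923 − 2109·6706
1 = −2109·24552 + 5803·8923
So 1 = (-2109)·24552 + (5803)·8923.

1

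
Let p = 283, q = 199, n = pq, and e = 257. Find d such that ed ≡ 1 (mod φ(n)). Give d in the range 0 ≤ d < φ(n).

φ(n) = (p−1)(q−1) = 282·198 = 55836.
Need d with 257·d ≡ 1 (mod 55836). Apply the extended Euclidean algorithm:
55836 = 217*257 + 67
257 = 3*67 + 56
67 = 1*56 + 11
56 = 5*11 + 1
11 = 11*1 + 0
Back-substitute:
1 = 56 − 5·11
1 = −5·67 + 6·56
1 = 6·257 − 23·67
1 = −23·55836 + 4997·257
So 257·4997 ≡ 1 (mod 55836), hence d = 4997.

4997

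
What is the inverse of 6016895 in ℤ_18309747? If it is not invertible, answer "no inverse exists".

Apply the Euclidean algorithm to 18309747 and 6016895:
18309747 = 3·6016895 + 259062
6016895 = 23·259062 + 58469
259062 = 4·58469 + 25186
58469 = 2·25186 + 8097
25186 = 3·8097 + 895
8097 = 9·895 + 42
895 = 21·42 + 13
42 = 3·13 + 3
13 = 4·3 + 1
3 = 3·1 + 0
The gcd is 1. Working backward:
1 = 13 − 4·3
1 = −4·42 + 13·13
1 = 13·895 − 277·42
1 = −277·8097 + 2506·895
1 = 2506·25186 − 7795·8097
1 = −7795·58469 + 18096·25186
1 = 18096·259062 − 80179·58469
1 = −80179·6016895 + 1862213·259062
1 = 1862213·18309747 − 5666818·6016895
So 6016895·(-5666818) ≡ 1 (mod 18309747), and -5666818 ≡ 12642929 (mod 18309747).

12642929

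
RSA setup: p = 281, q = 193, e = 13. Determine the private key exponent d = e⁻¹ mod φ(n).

20677

φ(n) = (p−1)(q−1) = 280·192 = 53760.
Need d with 13·d ≡ 1 (mod 53760). Apply the extended Euclidean algorithm:
53760 = 4135·13 + 5
13 = 2·5 + 3
5 = 1·3 + 2
3 = 1·2 + 1
2 = 2·1 + 0
Back-substitute:
1 = 3 − 2
1 = −5 + 2·3
1 = 2·13 − 5·5
1 = −5·53760 + 20677·13
So 13·20677 ≡ 1 (mod 53760), hence d = 20677.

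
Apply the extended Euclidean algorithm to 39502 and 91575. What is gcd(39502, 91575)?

Euclidean algorithm:
91575 = 2·39502 + 12571
39502 = 3·12571 + 1789
12571 = 7·1789 + 48
1789 = 37·48 + 13
48 = 3·13 + 9
13 = 1·9 + 4
9 = 2·4 + 1
4 = 4·1 + 0
gcd(39502, 91575) = 1.
Express as a combination:
1 = 9 − 2·4
1 = −2·13 + 3·9
1 = 3·48 − 11·13
1 = −11·1789 + 410·48
1 = 410·12571 − 2881·1789
1 = −2881·39502 + 9053·12571
1 = 9053·91575 − 20987·39502
So 1 = (9053)·91575 + (-20987)·39502.

1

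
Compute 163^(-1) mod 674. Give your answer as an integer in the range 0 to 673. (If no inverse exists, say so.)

Run Euclid on (674, 163):
674 = 4·163 + 22
163 = 7·22 + 9
22 = 2·9 + 4
9 = 2·4 + 1
4 = 4·1 + 0
Since gcd(163, 674) = 1, back-substitute to write 1 as a combination:
1 = 9 − 2·4
1 = −2·22 + 5·9
1 = 5·163 − 37·22
1 = −37·674 + 153·163
So 163·153 ≡ 1 (mod 674).

153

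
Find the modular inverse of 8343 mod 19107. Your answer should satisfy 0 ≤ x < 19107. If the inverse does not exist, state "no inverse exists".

Euclidean algorithm on 19107, 8343:
19107 = 2×8343 + 2421
8343 = 3×2421 + 1080
2421 = 2×1080 + 261
1080 = 4×261 + 36
261 = 7×36 + 9
36 = 4×9 + 0
The gcd is 9, not 1, hence no inverse exists.

no inverse exists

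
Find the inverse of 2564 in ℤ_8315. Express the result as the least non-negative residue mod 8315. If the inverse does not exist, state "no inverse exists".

Extended Euclidean algorithm:
8315 = 3×2564 + 623
2564 = 4×623 + 72
623 = 8×72 + 47
72 = 1×47 + 25
47 = 1×25 + 22
25 = 1×22 + 3
22 = 7×3 + 1
3 = 3×1 + 0
Since gcd(2564, 8315) = 1, back-substitute to write 1 as a combination:
1 = 22 − 7·3
1 = −7·25 + 8·22
1 = 8·47 − 15·25
1 = −15·72 + 23·47
1 = 23·623 − 199·72
1 = −199·2564 + 819·623
1 = 819·8315 − 2656·2564
Hence 2564⁻¹ ≡ -2656 ≡ 5659 (mod 8315).

5659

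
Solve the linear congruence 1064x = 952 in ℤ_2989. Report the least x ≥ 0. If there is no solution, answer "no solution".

First find gcd(1064, 2989):
2989 = 2×1064 + 861
1064 = 1×861 + 203
861 = 4×203 + 49
203 = 4×49 + 7
49 = 7×7 + 0
gcd = 7 and 7 | 952, so solutions exist. Divide through by 7: 152x ≡ 136 (mod 427).
Now find 152⁻¹ mod 427:
427 = 2·152 + 123
152 = 1·123 + 29
123 = 4·29 + 7
29 = 4·7 + 1
7 = 7·1 + 0
Back-substitute:
1 = 29 − 4·7
1 = −4·123 + 17·29
1 = 17·152 − 21·123
1 = −21·427 + 59·152
So 152⁻¹ ≡ 59 (mod 427).
Then x ≡ 59·136 ≡ 338 (mod 427); the smallest non-negative solution is x = 338.

338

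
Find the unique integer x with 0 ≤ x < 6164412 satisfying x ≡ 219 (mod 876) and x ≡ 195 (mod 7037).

5320167

Write x = 219 + 876·k. Then 876·k ≡ 195 − 219 ≡ 7013 (mod 7037).
Need 876⁻¹ mod 7037. Extended Euclid on (7037, 876):
7037 = 8×876 + 29
876 = 30×29 + 6
29 = 4×6 + 5
6 = 1×5 + 1
5 = 5×1 + 0
Back-substitute:
1 = 6 − 5
1 = −29 + 5·6
1 = 5·876 − 151·29
1 = −151·7037 + 1213·876
876⁻¹ ≡ 1213 (mod 7037), so k ≡ 1213·7013 ≡ 6073 (mod 7037).
x = 219 + 876·6073 = 5320167.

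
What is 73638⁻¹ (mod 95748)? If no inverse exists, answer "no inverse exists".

no inverse exists

Euclidean algorithm on 95748, 73638:
95748 = 1*73638 + 22110
73638 = 3*22110 + 7308
22110 = 3*7308 + 186
7308 = 39*186 + 54
186 = 3*54 + 24
54 = 2*24 + 6
24 = 4*6 + 0
The gcd is 6, not 1, hence no inverse exists.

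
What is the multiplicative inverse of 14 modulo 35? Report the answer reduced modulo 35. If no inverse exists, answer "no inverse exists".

Euclidean algorithm on 35, 14:
35 = 2×14 + 7
14 = 2×7 + 0
The gcd is 7, not 1, hence no inverse exists.

no inverse exists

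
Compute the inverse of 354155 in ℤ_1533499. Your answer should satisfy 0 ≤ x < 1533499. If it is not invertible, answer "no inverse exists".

52744

Apply the Euclidean algorithm to 1533499 and 354155:
1533499 = 4*354155 + 116879
354155 = 3*116879 + 3518
116879 = 33*3518 + 785
3518 = 4*785 + 378
785 = 2*378 + 29
378 = 13*29 + 1
29 = 29*1 + 0
gcd = 1, so the inverse exists. Back-substitute:
1 = 378 − 13·29
1 = −13·785 + 27·378
1 = 27·3518 − 121·785
1 = −121·116879 + 4020·3518
1 = 4020·354155 − 12181·116879
1 = −12181·1533499 + 52744·354155
So 354155·52744 ≡ 1 (mod 1533499).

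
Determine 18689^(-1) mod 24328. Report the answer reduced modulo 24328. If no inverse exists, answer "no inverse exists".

18905

Run Euclid on (24328, 18689):
24328 = 1×18689 + 5639
18689 = 3×5639 + 1772
5639 = 3×1772 + 323
1772 = 5×323 + 157
323 = 2×157 + 9
157 = 17×9 + 4
9 = 2×4 + 1
4 = 4×1 + 0
Since gcd(18689, 24328) = 1, back-substitute to write 1 as a combination:
1 = 9 − 2·4
1 = −2·157 + 35·9
1 = 35·323 − 72·157
1 = −72·1772 + 395·323
1 = 395·5639 − 1257·1772
1 = −1257·18689 + 4166·5639
1 = 4166·24328 − 5423·18689
Thus 18689·(-5423) ≡ 1 (mod 24328); reducing, -5423 mod 24328 = 18905.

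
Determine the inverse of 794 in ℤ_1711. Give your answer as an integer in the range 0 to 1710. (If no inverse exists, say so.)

Apply the Euclidean algorithm to 1711 and 794:
1711 = 2×794 + 123
794 = 6×123 + 56
123 = 2×56 + 11
56 = 5×11 + 1
11 = 11×1 + 0
Since gcd(794, 1711) = 1, back-substitute to write 1 as a combination:
1 = 56 − 5·11
1 = −5·123 + 11·56
1 = 11·794 − 71·123
1 = −71·1711 + 153·794
So 794·153 ≡ 1 (mod 1711).

153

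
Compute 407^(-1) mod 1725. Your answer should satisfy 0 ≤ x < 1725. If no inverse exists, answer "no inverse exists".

818

Run Euclid on (1725, 407):
1725 = 4·407 + 97
407 = 4·97 + 19
97 = 5·19 + 2
19 = 9·2 + 1
2 = 2·1 + 0
The gcd is 1. Working backward:
1 = 19 − 9·2
1 = −9·97 + 46·19
1 = 46·407 − 193·97
1 = −193·1725 + 818·407
So 407·818 ≡ 1 (mod 1725).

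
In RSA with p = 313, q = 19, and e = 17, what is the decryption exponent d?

4625

φ(n) = (p−1)(q−1) = 312·18 = 5616.
Need d with 17·d ≡ 1 (mod 5616). Apply the extended Euclidean algorithm:
5616 = 330*17 + 6
17 = 2*6 + 5
6 = 1*5 + 1
5 = 5*1 + 0
Back-substitute:
1 = 6 − 5
1 = −17 + 3·6
1 = 3·5616 − 991·17
So 17·(-991) ≡ 1 (mod 5616), hence d ≡ -991 ≡ 4625 (mod 5616).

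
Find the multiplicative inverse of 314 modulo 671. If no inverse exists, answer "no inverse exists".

Extended Euclidean algorithm:
671 = 2*314 + 43
314 = 7*43 + 13
43 = 3*13 + 4
13 = 3*4 + 1
4 = 4*1 + 0
Since gcd(314, 671) = 1, back-substitute to write 1 as a combination:
1 = 13 − 3·4
1 = −3·43 + 10·13
1 = 10·314 − 73·43
1 = −73·671 + 156·314
So 314·156 ≡ 1 (mod 671).

156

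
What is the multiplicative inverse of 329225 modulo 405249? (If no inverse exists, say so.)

Euclidean algorithm on 405249, 329225:
405249 = 1×329225 + 76024
329225 = 4×76024 + 25129
76024 = 3×25129 + 637
25129 = 39×637 + 286
637 = 2×286 + 65
286 = 4×65 + 26
65 = 2×26 + 13
26 = 2×13 + 0
The gcd is 13, not 1, hence no inverse exists.

no inverse exists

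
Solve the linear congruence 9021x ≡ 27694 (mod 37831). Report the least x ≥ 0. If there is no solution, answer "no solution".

First find gcd(9021, 37831):
37831 = 4·9021 + 1747
9021 = 5·1747 + 286
1747 = 6·286 + 31
286 = 9·31 + 7
31 = 4·7 + 3
7 = 2·3 + 1
3 = 3·1 + 0
gcd = 1, so a unique solution mod 37831 exists.
Back-substitute for the Bézout coefficients:
1 = 7 − 2·3
1 = −2·31 + 9·7
1 = 9·286 − 83·31
1 = −83·1747 + 507·286
1 = 507·9021 − 2618·1747
1 = −2618·37831 + 10979·9021
So 9021·(10979) ≡ 1 (mod 37831), giving 9021⁻¹ ≡ 10979.
x ≡ 9021⁻¹·27694 ≡ 10979·27694 ≡ 4679 (mod 37831).

4679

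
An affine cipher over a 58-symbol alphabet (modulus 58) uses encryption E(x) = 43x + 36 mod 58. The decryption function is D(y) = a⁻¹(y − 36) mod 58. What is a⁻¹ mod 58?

Extended Euclidean algorithm:
58 = 1×43 + 15
43 = 2×15 + 13
15 = 1×13 + 2
13 = 6×2 + 1
2 = 2×1 + 0
Since gcd(43, 58) = 1, back-substitute to write 1 as a combination:
1 = 13 − 6·2
1 = −6·15 + 7·13
1 = 7·43 − 20·15
1 = −20·58 + 27·43
So 43·27 ≡ 1 (mod 58).

27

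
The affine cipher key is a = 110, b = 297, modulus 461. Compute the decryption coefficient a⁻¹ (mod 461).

373

Run Euclid on (461, 110):
461 = 4·110 + 21
110 = 5·21 + 5
21 = 4·5 + 1
5 = 5·1 + 0
The gcd is 1. Working backward:
1 = 21 − 4·5
1 = −4·110 + 21·21
1 = 21·461 − 88·110
Thus 110·(-88) ≡ 1 (mod 461); reducing, -88 mod 461 = 373.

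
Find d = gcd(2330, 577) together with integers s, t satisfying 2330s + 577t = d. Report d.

1

Apply Euclid's algorithm to 2330 and 577:
2330 = 4·577 + 22
577 = 26·22 + 5
22 = 4·5 + 2
5 = 2·2 + 1
2 = 2·1 + 0
gcd(2330, 577) = 1.
Working backward:
1 = 5 − 2·2
1 = −2·22 + 9·5
1 = 9·577 − 236·22
1 = −236·2330 + 953·577
So 1 = (-236)·2330 + (953)·577.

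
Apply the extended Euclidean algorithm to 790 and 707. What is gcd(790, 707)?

Repeated division:
790 = 1·707 + 83
707 = 8·83 + 43
83 = 1·43 + 40
43 = 1·40 + 3
40 = 13·3 + 1
3 = 3·1 + 0
gcd(790, 707) = 1.
Express as a combination:
1 = 40 − 13·3
1 = −13·43 + 14·40
1 = 14·83 − 27·43
1 = −27·707 + 230·83
1 = 230·790 − 257·707
So 1 = (230)·790 + (-257)·707.

1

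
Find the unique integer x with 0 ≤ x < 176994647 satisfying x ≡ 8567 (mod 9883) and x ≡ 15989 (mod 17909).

Write x = 8567 + 9883·k. Then 9883·k ≡ 15989 − 8567 ≡ 7422 (mod 17909).
Need 9883⁻¹ mod 17909. Extended Euclid on (17909, 9883):
17909 = 1×9883 + 8026
9883 = 1×8026 + 1857
8026 = 4×1857 + 598
1857 = 3×598 + 63
598 = 9×63 + 31
63 = 2×31 + 1
31 = 31×1 + 0
Back-substitute:
1 = 63 − 2·31
1 = −2·598 + 19·63
1 = 19·1857 − 59·598
1 = −59·8026 + 255·1857
1 = 255·9883 − 314·8026
1 = −314·17909 + 569·9883
9883⁻¹ ≡ 569 (mod 17909), so k ≡ 569·7422 ≡ 14503 (mod 17909).
x = 8567 + 9883·14503 = 143341716.

143341716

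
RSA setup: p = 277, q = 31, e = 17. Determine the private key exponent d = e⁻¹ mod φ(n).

φ(n) = (p−1)(q−1) = 276·30 = 8280.
Need d with 17·d ≡ 1 (mod 8280). Apply the extended Euclidean algorithm:
8280 = 487×17 + 1
17 = 17×1 + 0
Back-substitute:
1 = 8280 − 487·17
So 17·(-487) ≡ 1 (mod 8280), hence d ≡ -487 ≡ 7793 (mod 8280).

7793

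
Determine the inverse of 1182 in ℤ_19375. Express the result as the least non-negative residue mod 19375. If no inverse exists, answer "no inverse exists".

Apply the Euclidean algorithm to 19375 and 1182:
19375 = 16·1182 + 463
1182 = 2·463 + 256
463 = 1·256 + 207
256 = 1·207 + 49
207 = 4·49 + 11
49 = 4·11 + 5
11 = 2·5 + 1
5 = 5·1 + 0
gcd = 1, so the inverse exists. Back-substitute:
1 = 11 − 2·5
1 = −2·49 + 9·11
1 = 9·207 − 38·49
1 = −38·256 + 47·207
1 = 47·463 − 85·256
1 = −85·1182 + 217·463
1 = 217·19375 − 3557·1182
Thus 1182·(-3557) ≡ 1 (mod 19375); reducing, -3557 mod 19375 = 15818.

15818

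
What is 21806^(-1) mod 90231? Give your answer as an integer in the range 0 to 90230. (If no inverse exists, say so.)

Apply the Euclidean algorithm to 90231 and 21806:
90231 = 4·21806 + 3007
21806 = 7·3007 + 757
3007 = 3·757 + 736
757 = 1·736 + 21
736 = 35·21 + 1
21 = 21·1 + 0
Since gcd(21806, 90231) = 1, back-substitute to write 1 as a combination:
1 = 736 − 35·21
1 = −35·757 + 36·736
1 = 36·3007 − 143·757
1 = −143·21806 + 1037·3007
1 = 1037·90231 − 4291·21806
Thus 21806·(-4291) ≡ 1 (mod 90231); reducing, -4291 mod 90231 = 85940.

85940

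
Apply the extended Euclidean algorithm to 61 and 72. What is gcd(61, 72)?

Euclidean algorithm:
72 = 1×61 + 11
61 = 5×11 + 6
11 = 1×6 + 5
6 = 1×5 + 1
5 = 5×1 + 0
gcd(61, 72) = 1.
Back-substituting:
1 = 6 − 5
1 = −11 + 2·6
1 = 2·61 − 11·11
1 = −11·72 + 13·61
So 1 = (-11)·72 + (13)·61.

1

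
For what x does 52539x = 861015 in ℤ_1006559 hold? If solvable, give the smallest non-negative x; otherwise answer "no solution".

First find gcd(52539, 1006559):
1006559 = 19×52539 + 8318
52539 = 6×8318 + 2631
8318 = 3×2631 + 425
2631 = 6×425 + 81
425 = 5×81 + 20
81 = 4×20 + 1
20 = 20×1 + 0
gcd = 1, so a unique solution mod 1006559 exists.
Back-substitute for the Bézout coefficients:
1 = 81 − 4·20
1 = −4·425 + 21·81
1 = 21·2631 − 130·425
1 = −130·8318 + 411·2631
1 = 411·52539 − 2596·8318
1 = −2596·1006559 + 49735·52539
So 52539·(49735) ≡ 1 (mod 1006559), giving 52539⁻¹ ≡ 49735.
x ≡ 52539⁻¹·861015 ≡ 49735·861015 ≡ 541488 (mod 1006559).

541488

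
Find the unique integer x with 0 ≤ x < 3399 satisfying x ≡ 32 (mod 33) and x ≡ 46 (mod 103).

1385

Write x = 32 + 33·k. Then 33·k ≡ 46 − 32 ≡ 14 (mod 103).
Need 33⁻¹ mod 103. Extended Euclid on (103, 33):
103 = 3*33 + 4
33 = 8*4 + 1
4 = 4*1 + 0
Back-substitute:
1 = 33 − 8·4
1 = −8·103 + 25·33
33⁻¹ ≡ 25 (mod 103), so k ≡ 25·14 ≡ 41 (mod 103).
x = 32 + 33·41 = 1385.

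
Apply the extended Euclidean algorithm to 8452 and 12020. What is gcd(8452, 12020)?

4

Euclidean algorithm:
12020 = 1*8452 + 3568
8452 = 2*3568 + 1316
3568 = 2*1316 + 936
1316 = 1*936 + 380
936 = 2*380 + 176
380 = 2*176 + 28
176 = 6*28 + 8
28 = 3*8 + 4
8 = 2*4 + 0
gcd(8452, 12020) = 4.
Back-substituting:
4 = 28 − 3·8
4 = −3·176 + 19·28
4 = 19·380 − 41·176
4 = −41·936 + 101·380
4 = 101·1316 − 142·936
4 = −142·3568 + 385·1316
4 = 385·8452 − 912·3568
4 = −912·12020 + 1297·8452
So 4 = (-912)·12020 + (1297)·8452.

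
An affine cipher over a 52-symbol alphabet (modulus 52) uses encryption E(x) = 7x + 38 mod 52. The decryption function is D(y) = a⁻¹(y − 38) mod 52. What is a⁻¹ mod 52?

15

Extended Euclidean algorithm:
52 = 7·7 + 3
7 = 2·3 + 1
3 = 3·1 + 0
Since gcd(7, 52) = 1, back-substitute to write 1 as a combination:
1 = 7 − 2·3
1 = −2·52 + 15·7
So 7·15 ≡ 1 (mod 52).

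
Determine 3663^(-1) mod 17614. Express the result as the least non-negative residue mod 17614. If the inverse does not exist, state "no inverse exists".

7915

gcd(17614, 3663) by repeated division:
17614 = 4*3663 + 2962
3663 = 1*2962 + 701
2962 = 4*701 + 158
701 = 4*158 + 69
158 = 2*69 + 20
69 = 3*20 + 9
20 = 2*9 + 2
9 = 4*2 + 1
2 = 2*1 + 0
The gcd is 1. Working backward:
1 = 9 − 4·2
1 = −4·20 + 9·9
1 = 9·69 − 31·20
1 = −31·158 + 71·69
1 = 71·701 − 315·158
1 = −315·2962 + 1331·701
1 = 1331·3663 − 1646·2962
1 = −1646·17614 + 7915·3663
So 3663·7915 ≡ 1 (mod 17614).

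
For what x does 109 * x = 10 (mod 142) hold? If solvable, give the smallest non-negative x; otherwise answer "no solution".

First find gcd(109, 142):
142 = 1*109 + 33
109 = 3*33 + 10
33 = 3*10 + 3
10 = 3*3 + 1
3 = 3*1 + 0
gcd = 1, so a unique solution mod 142 exists.
Back-substitute for the Bézout coefficients:
1 = 10 − 3·3
1 = −3·33 + 10·10
1 = 10·109 − 33·33
1 = −33·142 + 43·109
So 109·(43) ≡ 1 (mod 142), giving 109⁻¹ ≡ 43.
x ≡ 109⁻¹·10 ≡ 43·10 ≡ 4 (mod 142).

4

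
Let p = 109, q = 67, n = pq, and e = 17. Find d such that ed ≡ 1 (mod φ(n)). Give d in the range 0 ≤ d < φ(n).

4193

φ(n) = (p−1)(q−1) = 108·66 = 7128.
Need d with 17·d ≡ 1 (mod 7128). Apply the extended Euclidean algorithm:
7128 = 419·17 + 5
17 = 3·5 + 2
5 = 2·2 + 1
2 = 2·1 + 0
Back-substitute:
1 = 5 − 2·2
1 = −2·17 + 7·5
1 = 7·7128 − 2935·17
So 17·(-2935) ≡ 1 (mod 7128), hence d ≡ -2935 ≡ 4193 (mod 7128).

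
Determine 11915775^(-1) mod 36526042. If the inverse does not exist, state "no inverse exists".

Extended Euclidean algorithm:
36526042 = 3·11915775 + 778717
11915775 = 15·778717 + 235020
778717 = 3·235020 + 73657
235020 = 3·73657 + 14049
73657 = 5·14049 + 3412
14049 = 4·3412 + 401
3412 = 8·401 + 204
401 = 1·204 + 197
204 = 1·197 + 7
197 = 28·7 + 1
7 = 7·1 + 0
gcd = 1, so the inverse exists. Back-substitute:
1 = 197 − 28·7
1 = −28·204 + 29·197
1 = 29·401 − 57·204
1 = −57·3412 + 485·401
1 = 485·14049 − 1997·3412
1 = −1997·73657 + 10470·14049
1 = 10470·235020 − 33407·73657
1 = −33407·778717 + 110691·235020
1 = 110691·11915775 − 1693772·778717
1 = −1693772·36526042 + 5192007·11915775
So 11915775·5192007 ≡ 1 (mod 36526042).

5192007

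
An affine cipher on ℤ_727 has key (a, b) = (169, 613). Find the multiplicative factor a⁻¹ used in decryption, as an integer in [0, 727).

Apply the Euclidean algorithm to 727 and 169:
727 = 4*169 + 51
169 = 3*51 + 16
51 = 3*16 + 3
16 = 5*3 + 1
3 = 3*1 + 0
Since gcd(169, 727) = 1, back-substitute to write 1 as a combination:
1 = 16 − 5·3
1 = −5·51 + 16·16
1 = 16·169 − 53·51
1 = −53·727 + 228·169
So 169·228 ≡ 1 (mod 727).

228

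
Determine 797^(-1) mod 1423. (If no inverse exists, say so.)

957

Apply the Euclidean algorithm to 1423 and 797:
1423 = 1·797 + 626
797 = 1·626 + 171
626 = 3·171 + 113
171 = 1·113 + 58
113 = 1·58 + 55
58 = 1·55 + 3
55 = 18·3 + 1
3 = 3·1 + 0
The gcd is 1. Working backward:
1 = 55 − 18·3
1 = −18·58 + 19·55
1 = 19·113 − 37·58
1 = −37·171 + 56·113
1 = 56·626 − 205·171
1 = −205·797 + 261·626
1 = 261·1423 − 466·797
So 797·(-466) ≡ 1 (mod 1423), and -466 ≡ 957 (mod 1423).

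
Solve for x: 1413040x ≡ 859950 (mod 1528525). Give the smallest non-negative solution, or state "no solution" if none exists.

First find gcd(1413040, 1528525):
1528525 = 1·1413040 + 115485
1413040 = 12·115485 + 27220
115485 = 4·27220 + 6605
27220 = 4·6605 + 800
6605 = 8·800 + 205
800 = 3·205 + 185
205 = 1·185 + 20
185 = 9·20 + 5
20 = 4·5 + 0
gcd = 5 and 5 | 859950, so solutions exist. Divide through by 5: 282608x ≡ 171990 (mod 305705).
Now find 282608⁻¹ mod 305705:
305705 = 1*282608 + 23097
282608 = 12*23097 + 5444
23097 = 4*5444 + 1321
5444 = 4*1321 + 160
1321 = 8*160 + 41
160 = 3*41 + 37
41 = 1*37 + 4
37 = 9*4 + 1
4 = 4*1 + 0
Back-substitute:
1 = 37 − 9·4
1 = −9·41 + 10·37
1 = 10·160 − 39·41
1 = −39·1321 + 322·160
1 = 322·5444 − 1327·1321
1 = −1327·23097 + 5630·5444
1 = 5630·282608 − 68887·23097
1 = −68887·305705 + 74517·282608
So 282608⁻¹ ≡ 74517 (mod 305705).
Then x ≡ 74517·171990 ≡ 108115 (mod 305705); the smallest non-negative solution is x = 108115.

108115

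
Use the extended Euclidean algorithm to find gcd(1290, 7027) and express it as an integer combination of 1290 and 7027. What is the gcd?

1

Apply Euclid's algorithm to 7027 and 1290:
7027 = 5*1290 + 577
1290 = 2*577 + 136
577 = 4*136 + 33
136 = 4*33 + 4
33 = 8*4 + 1
4 = 4*1 + 0
gcd(1290, 7027) = 1.
Back-substituting:
1 = 33 − 8·4
1 = −8·136 + 33·33
1 = 33·577 − 140·136
1 = −140·1290 + 313·577
1 = 313·7027 − 1705·1290
So 1 = (313)·7027 + (-1705)·1290.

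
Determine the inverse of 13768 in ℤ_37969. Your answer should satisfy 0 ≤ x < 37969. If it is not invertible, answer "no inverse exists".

gcd(37969, 13768) by repeated division:
37969 = 2×13768 + 10433
13768 = 1×10433 + 3335
10433 = 3×3335 + 428
3335 = 7×428 + 339
428 = 1×339 + 89
339 = 3×89 + 72
89 = 1×72 + 17
72 = 4×17 + 4
17 = 4×4 + 1
4 = 4×1 + 0
gcd = 1, so the inverse exists. Back-substitute:
1 = 17 − 4·4
1 = −4·72 + 17·17
1 = 17·89 − 21·72
1 = −21·339 + 80·89
1 = 80·428 − 101·339
1 = −101·3335 + 787·428
1 = 787·10433 − 2462·3335
1 = −2462·13768 + 3249·10433
1 = 3249·37969 − 8960·13768
Thus 13768·(-8960) ≡ 1 (mod 37969); reducing, -8960 mod 37969 = 29009.

29009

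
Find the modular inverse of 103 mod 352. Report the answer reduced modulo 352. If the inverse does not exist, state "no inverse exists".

311

Apply the Euclidean algorithm to 352 and 103:
352 = 3×103 + 43
103 = 2×43 + 17
43 = 2×17 + 9
17 = 1×9 + 8
9 = 1×8 + 1
8 = 8×1 + 0
Since gcd(103, 352) = 1, back-substitute to write 1 as a combination:
1 = 9 − 8
1 = −17 + 2·9
1 = 2·43 − 5·17
1 = −5·103 + 12·43
1 = 12·352 − 41·103
Hence 103⁻¹ ≡ -41 ≡ 311 (mod 352).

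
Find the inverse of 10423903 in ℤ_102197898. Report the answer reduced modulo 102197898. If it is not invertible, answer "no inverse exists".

5575759

Run Euclid on (102197898, 10423903):
102197898 = 9×10423903 + 8382771
10423903 = 1×8382771 + 2041132
8382771 = 4×2041132 + 218243
2041132 = 9×218243 + 76945
218243 = 2×76945 + 64353
76945 = 1×64353 + 12592
64353 = 5×12592 + 1393
12592 = 9×1393 + 55
1393 = 25×55 + 18
55 = 3×18 + 1
18 = 18×1 + 0
Since gcd(10423903, 102197898) = 1, back-substitute to write 1 as a combination:
1 = 55 − 3·18
1 = −3·1393 + 76·55
1 = 76·12592 − 687·1393
1 = −687·64353 + 3511·12592
1 = 3511·76945 − 4198·64353
1 = −4198·218243 + 11907·76945
1 = 11907·2041132 − 111361·218243
1 = −111361·8382771 + 457351·2041132
1 = 457351·10423903 − 568712·8382771
1 = −568712·102197898 + 5575759·10423903
So 10423903·5575759 ≡ 1 (mod 102197898).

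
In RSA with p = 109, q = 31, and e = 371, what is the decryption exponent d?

φ(n) = (p−1)(q−1) = 108·30 = 3240.
Need d with 371·d ≡ 1 (mod 3240). Apply the extended Euclidean algorithm:
3240 = 8×371 + 272
371 = 1×272 + 99
272 = 2×99 + 74
99 = 1×74 + 25
74 = 2×25 + 24
25 = 1×24 + 1
24 = 24×1 + 0
Back-substitute:
1 = 25 − 24
1 = −74 + 3·25
1 = 3·99 − 4·74
1 = −4·272 + 11·99
1 = 11·371 − 15·272
1 = −15·3240 + 131·371
So 371·131 ≡ 1 (mod 3240), hence d = 131.

131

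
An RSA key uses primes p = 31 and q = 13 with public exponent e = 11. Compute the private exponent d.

131

φ(n) = (p−1)(q−1) = 30·12 = 360.
Need d with 11·d ≡ 1 (mod 360). Apply the extended Euclidean algorithm:
360 = 32*11 + 8
11 = 1*8 + 3
8 = 2*3 + 2
3 = 1*2 + 1
2 = 2*1 + 0
Back-substitute:
1 = 3 − 2
1 = −8 + 3·3
1 = 3·11 − 4·8
1 = −4·360 + 131·11
So 11·131 ≡ 1 (mod 360), hence d = 131.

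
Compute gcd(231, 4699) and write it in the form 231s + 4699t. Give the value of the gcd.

1

Apply Euclid's algorithm to 4699 and 231:
4699 = 20·231 + 79
231 = 2·79 + 73
79 = 1·73 + 6
73 = 12·6 + 1
6 = 6·1 + 0
gcd(231, 4699) = 1.
Express as a combination:
1 = 73 − 12·6
1 = −12·79 + 13·73
1 = 13·231 − 38·79
1 = −38·4699 + 773·231
So 1 = (-38)·4699 + (773)·231.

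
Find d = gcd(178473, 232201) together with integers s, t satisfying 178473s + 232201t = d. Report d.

1

Apply Euclid's algorithm to 232201 and 178473:
232201 = 1×178473 + 53728
178473 = 3×53728 + 17289
53728 = 3×17289 + 1861
17289 = 9×1861 + 540
1861 = 3×540 + 241
540 = 2×241 + 58
241 = 4×58 + 9
58 = 6×9 + 4
9 = 2×4 + 1
4 = 4×1 + 0
gcd(178473, 232201) = 1.
Working backward:
1 = 9 − 2·4
1 = −2·58 + 13·9
1 = 13·241 − 54·58
1 = −54·540 + 121·241
1 = 121·1861 − 417·540
1 = −417·17289 + 3874·1861
1 = 3874·53728 − 12039·17289
1 = −12039·178473 + 39991·53728
1 = 39991·232201 − 52030·178473
So 1 = (39991)·232201 + (-52030)·178473.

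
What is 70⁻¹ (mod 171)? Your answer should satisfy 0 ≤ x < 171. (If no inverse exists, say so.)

22

Run Euclid on (171, 70):
171 = 2×70 + 31
70 = 2×31 + 8
31 = 3×8 + 7
8 = 1×7 + 1
7 = 7×1 + 0
gcd = 1, so the inverse exists. Back-substitute:
1 = 8 − 7
1 = −31 + 4·8
1 = 4·70 − 9·31
1 = −9·171 + 22·70
So 70·22 ≡ 1 (mod 171).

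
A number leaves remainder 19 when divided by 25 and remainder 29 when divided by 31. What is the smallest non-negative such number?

Write x = 19 + 25·k. Then 25·k ≡ 29 − 19 ≡ 10 (mod 31).
Need 25⁻¹ mod 31. Extended Euclid on (31, 25):
31 = 1·25 + 6
25 = 4·6 + 1
6 = 6·1 + 0
Back-substitute:
1 = 25 − 4·6
1 = −4·31 + 5·25
25⁻¹ ≡ 5 (mod 31), so k ≡ 5·10 ≡ 19 (mod 31).
x = 19 + 25·19 = 494.

494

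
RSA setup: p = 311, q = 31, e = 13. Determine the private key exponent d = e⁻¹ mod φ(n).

3577

φ(n) = (p−1)(q−1) = 310·30 = 9300.
Need d with 13·d ≡ 1 (mod 9300). Apply the extended Euclidean algorithm:
9300 = 715·13 + 5
13 = 2·5 + 3
5 = 1·3 + 2
3 = 1·2 + 1
2 = 2·1 + 0
Back-substitute:
1 = 3 − 2
1 = −5 + 2·3
1 = 2·13 − 5·5
1 = −5·9300 + 3577·13
So 13·3577 ≡ 1 (mod 9300), hence d = 3577.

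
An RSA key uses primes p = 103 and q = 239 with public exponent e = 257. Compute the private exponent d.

φ(n) = (p−1)(q−1) = 102·238 = 24276.
Need d with 257·d ≡ 1 (mod 24276). Apply the extended Euclidean algorithm:
24276 = 94*257 + 118
257 = 2*118 + 21
118 = 5*21 + 13
21 = 1*13 + 8
13 = 1*8 + 5
8 = 1*5 + 3
5 = 1*3 + 2
3 = 1*2 + 1
2 = 2*1 + 0
Back-substitute:
1 = 3 − 2
1 = −5 + 2·3
1 = 2·8 − 3·5
1 = −3·13 + 5·8
1 = 5·21 − 8·13
1 = −8·118 + 45·21
1 = 45·257 − 98·118
1 = −98·24276 + 9257·257
So 257·9257 ≡ 1 (mod 24276), hence d = 9257.

9257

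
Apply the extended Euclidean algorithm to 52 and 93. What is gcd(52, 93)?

Euclidean algorithm:
93 = 1×52 + 41
52 = 1×41 + 11
41 = 3×11 + 8
11 = 1×8 + 3
8 = 2×3 + 2
3 = 1×2 + 1
2 = 2×1 + 0
gcd(52, 93) = 1.
Back-substituting:
1 = 3 − 2
1 = −8 + 3·3
1 = 3·11 − 4·8
1 = −4·41 + 15·11
1 = 15·52 − 19·41
1 = −19·93 + 34·52
So 1 = (-19)·93 + (34)·52.

1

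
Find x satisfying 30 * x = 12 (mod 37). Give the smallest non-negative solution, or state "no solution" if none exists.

30

First find gcd(30, 37):
37 = 1×30 + 7
30 = 4×7 + 2
7 = 3×2 + 1
2 = 2×1 + 0
gcd = 1, so a unique solution mod 37 exists.
Back-substitute for the Bézout coefficients:
1 = 7 − 3·2
1 = −3·30 + 13·7
1 = 13·37 − 16·30
So 30·(-16) ≡ 1 (mod 37), giving 30⁻¹ ≡ 21.
x ≡ 30⁻¹·12 ≡ 21·12 ≡ 30 (mod 37).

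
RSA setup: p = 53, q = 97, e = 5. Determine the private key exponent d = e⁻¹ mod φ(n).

1997

φ(n) = (p−1)(q−1) = 52·96 = 4992.
Need d with 5·d ≡ 1 (mod 4992). Apply the extended Euclidean algorithm:
4992 = 998*5 + 2
5 = 2*2 + 1
2 = 2*1 + 0
Back-substitute:
1 = 5 − 2·2
1 = −2·4992 + 1997·5
So 5·1997 ≡ 1 (mod 4992), hence d = 1997.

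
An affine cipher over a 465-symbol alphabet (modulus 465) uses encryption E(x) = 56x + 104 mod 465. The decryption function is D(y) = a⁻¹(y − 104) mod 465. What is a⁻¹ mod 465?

191

Apply the Euclidean algorithm to 465 and 56:
465 = 8·56 + 17
56 = 3·17 + 5
17 = 3·5 + 2
5 = 2·2 + 1
2 = 2·1 + 0
gcd = 1, so the inverse exists. Back-substitute:
1 = 5 − 2·2
1 = −2·17 + 7·5
1 = 7·56 − 23·17
1 = −23·465 + 191·56
So 56·191 ≡ 1 (mod 465).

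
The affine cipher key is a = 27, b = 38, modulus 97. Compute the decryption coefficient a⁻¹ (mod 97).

18

Apply the Euclidean algorithm to 97 and 27:
97 = 3*27 + 16
27 = 1*16 + 11
16 = 1*11 + 5
11 = 2*5 + 1
5 = 5*1 + 0
gcd = 1, so the inverse exists. Back-substitute:
1 = 11 − 2·5
1 = −2·16 + 3·11
1 = 3·27 − 5·16
1 = −5·97 + 18·27
So 27·18 ≡ 1 (mod 97).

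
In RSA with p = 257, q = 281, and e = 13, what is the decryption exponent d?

φ(n) = (p−1)(q−1) = 256·280 = 71680.
Need d with 13·d ≡ 1 (mod 71680). Apply the extended Euclidean algorithm:
71680 = 5513*13 + 11
13 = 1*11 + 2
11 = 5*2 + 1
2 = 2*1 + 0
Back-substitute:
1 = 11 − 5·2
1 = −5·13 + 6·11
1 = 6·71680 − 33083·13
So 13·(-33083) ≡ 1 (mod 71680), hence d ≡ -33083 ≡ 38597 (mod 71680).

38597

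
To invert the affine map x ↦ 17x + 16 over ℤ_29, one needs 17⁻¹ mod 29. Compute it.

Run Euclid on (29, 17):
29 = 1·17 + 12
17 = 1·12 + 5
12 = 2·5 + 2
5 = 2·2 + 1
2 = 2·1 + 0
The gcd is 1. Working backward:
1 = 5 − 2·2
1 = −2·12 + 5·5
1 = 5·17 − 7·12
1 = −7·29 + 12·17
So 17·12 ≡ 1 (mod 29).

12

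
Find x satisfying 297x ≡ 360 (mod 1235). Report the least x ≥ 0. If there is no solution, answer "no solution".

First find gcd(297, 1235):
1235 = 4*297 + 47
297 = 6*47 + 15
47 = 3*15 + 2
15 = 7*2 + 1
2 = 2*1 + 0
gcd = 1, so a unique solution mod 1235 exists.
Back-substitute for the Bézout coefficients:
1 = 15 − 7·2
1 = −7·47 + 22·15
1 = 22·297 − 139·47
1 = −139·1235 + 578·297
So 297·(578) ≡ 1 (mod 1235), giving 297⁻¹ ≡ 578.
x ≡ 297⁻¹·360 ≡ 578·360 ≡ 600 (mod 1235).

600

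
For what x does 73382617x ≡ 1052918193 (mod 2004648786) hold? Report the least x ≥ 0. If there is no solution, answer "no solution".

no solution

gcd(73382617, 2004648786):
2004648786 = 27×73382617 + 23318127
73382617 = 3×23318127 + 3428236
23318127 = 6×3428236 + 2748711
3428236 = 1×2748711 + 679525
2748711 = 4×679525 + 30611
679525 = 22×30611 + 6083
30611 = 5×6083 + 196
6083 = 31×196 + 7
196 = 28×7 + 0
gcd = 7, but 7 ∤ 1052918193, so the congruence has no solution.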